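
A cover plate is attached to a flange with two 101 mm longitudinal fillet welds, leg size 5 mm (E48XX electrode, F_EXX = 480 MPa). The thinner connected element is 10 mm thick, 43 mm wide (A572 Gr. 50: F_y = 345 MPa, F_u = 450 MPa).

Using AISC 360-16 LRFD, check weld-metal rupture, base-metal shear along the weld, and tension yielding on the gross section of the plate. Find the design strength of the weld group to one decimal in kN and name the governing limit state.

133.5 kN (gross-section yield governs)

Weld metal: throat = 0.707×5 = 3.535 mm, L = 2×101 = 202 mm. φR_n = 0.75 × 0.6 × 480 × 3.535 × 202 = 154.2 kN.
Base metal shear (10 mm plate): yield φR_n = 1.0×0.6×345×10×202 = 418.1 kN; rupture φR_n = 0.75×0.6×450×10×202 = 409.1 kN; take 409.1 kN (rupture).
Tension yield (gross): A_g = 43×10 = 430 mm². φR_n = 0.90 × 345 × 430 = 133.5 kN.
Governing: min(154.2, 409.1, 133.5) = 133.5 kN → gross-section yield.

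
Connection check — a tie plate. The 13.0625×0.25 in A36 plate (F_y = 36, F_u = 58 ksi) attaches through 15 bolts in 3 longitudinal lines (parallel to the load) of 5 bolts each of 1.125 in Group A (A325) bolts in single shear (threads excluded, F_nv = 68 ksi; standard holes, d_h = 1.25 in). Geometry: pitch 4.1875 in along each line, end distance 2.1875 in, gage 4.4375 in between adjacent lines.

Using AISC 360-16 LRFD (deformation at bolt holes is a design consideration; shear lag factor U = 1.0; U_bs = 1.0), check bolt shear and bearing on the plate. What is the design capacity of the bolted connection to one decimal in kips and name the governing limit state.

Bolt shear: A_b = π(1.125)²/4 = 0.99402 in². φR_n = 0.75 × 68 × 0.99402 × 15 × 1 = 760.4 kips.
Bearing (0.25 in plate, F_u = 58 ksi): end bolts L_c = 2.1875 − 1.25/2 = 1.5625, R_n = min(1.2×1.5625×0.25×58, 2.4×1.125×0.25×58) = 27.188 kips/bolt; interior L_c = 4.1875 − 1.25 = 2.9375, R_n = 39.15 kips/bolt. φR_n = 0.75 × (3×27.188 + 12×39.15) = 413.5 kips.
Governing: min(760.4, 413.5) = 413.5 kips → bearing.

413.5 kips (bearing governs)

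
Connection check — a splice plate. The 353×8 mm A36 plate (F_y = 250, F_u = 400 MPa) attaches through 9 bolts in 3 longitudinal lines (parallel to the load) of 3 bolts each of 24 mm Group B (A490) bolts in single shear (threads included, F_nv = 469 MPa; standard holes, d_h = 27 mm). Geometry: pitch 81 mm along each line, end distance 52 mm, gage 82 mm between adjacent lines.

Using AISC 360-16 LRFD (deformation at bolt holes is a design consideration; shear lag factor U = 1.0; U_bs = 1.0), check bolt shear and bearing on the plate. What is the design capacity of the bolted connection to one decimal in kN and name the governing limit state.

1162.1 kN (bearing governs)

Bolt shear: A_b = π(24)²/4 = 452.39 mm². φR_n = 0.75 × 469 × 452.39 × 9 × 1 = 1432.2 kN.
Bearing (8 mm plate, F_u = 400 MPa): end bolts L_c = 52 − 27/2 = 38.5, R_n = min(1.2×38.5×8×400, 2.4×24×8×400) = 147.84 kN/bolt; interior L_c = 81 − 27 = 54, R_n = 184.32 kN/bolt. φR_n = 0.75 × (3×147.84 + 6×184.32) = 1162.1 kN.
Governing: min(1432.2, 1162.1) = 1162.1 kN → bearing.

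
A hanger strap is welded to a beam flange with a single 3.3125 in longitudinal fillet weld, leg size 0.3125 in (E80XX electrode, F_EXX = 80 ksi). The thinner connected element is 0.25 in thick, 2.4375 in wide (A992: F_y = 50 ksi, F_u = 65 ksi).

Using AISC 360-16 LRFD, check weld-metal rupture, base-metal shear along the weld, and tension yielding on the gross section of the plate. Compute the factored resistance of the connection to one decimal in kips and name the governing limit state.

Weld metal: throat = 0.707×0.3125 = 0.22094 in, L = 3.3125 in. φR_n = 0.75 × 0.6 × 80 × 0.22094 × 3.3125 = 26.3 kips.
Base metal shear (0.25 in plate): yield φR_n = 1.0×0.6×50×0.25×3.3125 = 24.8 kips; rupture φR_n = 0.75×0.6×65×0.25×3.3125 = 24.2 kips; take 24.2 kips (rupture).
Tension yield (gross): A_g = 2.4375×0.25 = 0.60938 in². φR_n = 0.90 × 50 × 0.60938 = 27.4 kips.
Governing: min(26.3, 24.2, 27.4) = 24.2 kips → base-metal shear.

24.2 kips (base-metal shear governs)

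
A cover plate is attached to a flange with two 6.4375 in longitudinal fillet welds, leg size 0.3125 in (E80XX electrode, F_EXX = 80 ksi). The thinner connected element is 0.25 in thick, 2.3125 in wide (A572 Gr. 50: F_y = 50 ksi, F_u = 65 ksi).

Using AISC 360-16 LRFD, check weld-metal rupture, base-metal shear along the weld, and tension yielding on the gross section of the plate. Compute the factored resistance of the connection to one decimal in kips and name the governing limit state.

26.0 kips (gross-section yield governs)

Weld metal: throat = 0.707×0.3125 = 0.22094 in, L = 2×6.4375 = 12.875 in. φR_n = 0.75 × 0.6 × 80 × 0.22094 × 12.875 = 102.4 kips.
Base metal shear (0.25 in plate): yield φR_n = 1.0×0.6×50×0.25×12.875 = 96.6 kips; rupture φR_n = 0.75×0.6×65×0.25×12.875 = 94.1 kips; take 94.1 kips (rupture).
Tension yield (gross): A_g = 2.3125×0.25 = 0.57813 in². φR_n = 0.90 × 50 × 0.57813 = 26.0 kips.
Governing: min(102.4, 94.1, 26.0) = 26.0 kips → gross-section yield.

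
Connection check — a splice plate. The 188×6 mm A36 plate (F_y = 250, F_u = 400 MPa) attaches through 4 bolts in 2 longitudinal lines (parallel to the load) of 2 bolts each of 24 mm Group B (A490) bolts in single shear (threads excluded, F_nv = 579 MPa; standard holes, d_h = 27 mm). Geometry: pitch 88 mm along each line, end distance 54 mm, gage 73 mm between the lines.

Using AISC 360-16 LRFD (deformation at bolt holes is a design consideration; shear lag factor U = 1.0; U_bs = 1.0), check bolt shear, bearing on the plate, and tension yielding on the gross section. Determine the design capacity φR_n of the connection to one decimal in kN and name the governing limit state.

Bolt shear: A_b = π(24)²/4 = 452.39 mm². φR_n = 0.75 × 579 × 452.39 × 4 × 1 = 785.8 kN.
Bearing (6 mm plate, F_u = 400 MPa): end bolts L_c = 54 − 27/2 = 40.5, R_n = min(1.2×40.5×6×400, 2.4×24×6×400) = 116.64 kN/bolt; interior L_c = 88 − 27 = 61, R_n = 138.24 kN/bolt. φR_n = 0.75 × (2×116.64 + 2×138.24) = 382.3 kN.
Tension yield (gross): A_g = 188×6 = 1128 mm². φR_n = 0.90 × 250 × 1128 = 253.8 kN.
Governing: min(785.8, 382.3, 253.8) = 253.8 kN → gross-section yield.

253.8 kN (gross-section yield governs)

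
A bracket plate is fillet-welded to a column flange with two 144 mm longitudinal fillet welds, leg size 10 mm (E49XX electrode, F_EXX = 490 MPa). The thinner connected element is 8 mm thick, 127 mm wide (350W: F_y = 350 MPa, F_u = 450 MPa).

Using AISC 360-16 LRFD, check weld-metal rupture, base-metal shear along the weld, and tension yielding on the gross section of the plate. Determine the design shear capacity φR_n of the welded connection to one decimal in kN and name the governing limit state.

Weld metal: throat = 0.707×10 = 7.07 mm, L = 2×144 = 288 mm. φR_n = 0.75 × 0.6 × 490 × 7.07 × 288 = 449.0 kN.
Base metal shear (8 mm plate): yield φR_n = 1.0×0.6×350×8×288 = 483.8 kN; rupture φR_n = 0.75×0.6×450×8×288 = 466.6 kN; take 466.6 kN (rupture).
Tension yield (gross): A_g = 127×8 = 1016 mm². φR_n = 0.90 × 350 × 1016 = 320.0 kN.
Governing: min(449.0, 466.6, 320.0) = 320.0 kN → gross-section yield.

320.0 kN (gross-section yield governs)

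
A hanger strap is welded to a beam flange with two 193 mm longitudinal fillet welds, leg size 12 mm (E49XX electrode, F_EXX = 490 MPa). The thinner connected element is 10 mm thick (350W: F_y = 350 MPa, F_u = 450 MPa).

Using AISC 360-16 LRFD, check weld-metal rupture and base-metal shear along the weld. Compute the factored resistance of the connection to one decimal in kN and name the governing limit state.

722.1 kN (weld metal governs)

Weld metal: throat = 0.707×12 = 8.484 mm, L = 2×193 = 386 mm. φR_n = 0.75 × 0.6 × 490 × 8.484 × 386 = 722.1 kN.
Base metal shear (10 mm plate): yield φR_n = 1.0×0.6×350×10×386 = 810.6 kN; rupture φR_n = 0.75×0.6×450×10×386 = 781.7 kN; take 781.7 kN (rupture).
Governing: min(722.1, 781.7) = 722.1 kN → weld metal.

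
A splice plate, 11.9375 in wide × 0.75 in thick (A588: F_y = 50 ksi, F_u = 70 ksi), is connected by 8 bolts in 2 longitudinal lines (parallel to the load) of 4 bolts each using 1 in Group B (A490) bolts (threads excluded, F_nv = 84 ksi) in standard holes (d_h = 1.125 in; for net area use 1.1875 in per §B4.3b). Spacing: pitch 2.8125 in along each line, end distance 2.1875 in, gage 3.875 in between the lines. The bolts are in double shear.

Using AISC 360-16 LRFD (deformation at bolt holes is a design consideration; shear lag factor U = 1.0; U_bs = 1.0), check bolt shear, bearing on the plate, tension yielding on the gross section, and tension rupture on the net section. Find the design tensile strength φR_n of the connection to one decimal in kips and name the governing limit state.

Bolt shear: A_b = π(1)²/4 = 0.7854 in². φR_n = 0.75 × 84 × 0.7854 × 8 × 2 = 791.7 kips.
Bearing (0.75 in plate, F_u = 70 ksi): end bolts L_c = 2.1875 − 1.125/2 = 1.625, R_n = min(1.2×1.625×0.75×70, 2.4×1×0.75×70) = 102.38 kips/bolt; interior L_c = 2.8125 − 1.125 = 1.6875, R_n = 106.31 kips/bolt. φR_n = 0.75 × (2×102.38 + 6×106.31) = 632.0 kips.
Tension yield (gross): A_g = 11.9375×0.75 = 8.9531 in². φR_n = 0.90 × 50 × 8.9531 = 402.9 kips.
Tension rupture (net): A_n = (11.9375 − 2×1.1875)×0.75 = 7.1719 in² (U = 1.0, A_e = A_n). φR_n = 0.75 × 70 × 7.1719 = 376.5 kips.
Governing: min(791.7, 632.0, 402.9, 376.5) = 376.5 kips → net-section rupture.

376.5 kips (net-section rupture governs)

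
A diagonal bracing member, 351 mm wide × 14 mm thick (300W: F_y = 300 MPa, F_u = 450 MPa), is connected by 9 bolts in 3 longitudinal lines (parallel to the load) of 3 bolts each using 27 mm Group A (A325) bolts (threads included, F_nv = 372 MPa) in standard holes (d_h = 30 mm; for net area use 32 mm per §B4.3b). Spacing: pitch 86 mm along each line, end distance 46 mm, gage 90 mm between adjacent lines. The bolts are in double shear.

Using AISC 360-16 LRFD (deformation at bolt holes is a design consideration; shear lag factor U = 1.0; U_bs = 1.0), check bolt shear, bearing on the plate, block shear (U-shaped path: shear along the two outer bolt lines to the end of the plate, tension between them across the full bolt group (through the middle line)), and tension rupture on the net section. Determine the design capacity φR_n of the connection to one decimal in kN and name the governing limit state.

Bolt shear: A_b = π(27)²/4 = 572.56 mm². φR_n = 0.75 × 372 × 572.56 × 9 × 2 = 2875.4 kN.
Bearing (14 mm plate, F_u = 450 MPa): end bolts L_c = 46 − 30/2 = 31, R_n = min(1.2×31×14×450, 2.4×27×14×450) = 234.36 kN/bolt; interior L_c = 86 − 30 = 56, R_n = 408.24 kN/bolt. φR_n = 0.75 × (3×234.36 + 6×408.24) = 2364.4 kN.
Block shear: shear path 2×[46+2×86] = 2×218 mm, A_gv = 6104, A_nv = 2×(218 − 2.5×32)×14 = 3864 mm²; tension across gage: (180 − 2×32)×14 = 1624 mm². R_n = min(0.6×450×3864, 0.6×300×6104) + 1.0×450×1624 = min(1043.3, 1098.7) + 730.8 = 1774.1 kN. φR_n = 0.75 × 1774.1 = 1330.6 kN.
Tension rupture (net): A_n = (351 − 3×32)×14 = 3570 mm² (U = 1.0, A_e = A_n). φR_n = 0.75 × 450 × 3570 = 1204.9 kN.
Governing: min(2875.4, 2364.4, 1330.6, 1204.9) = 1204.9 kN → net-section rupture.

1204.9 kN (net-section rupture governs)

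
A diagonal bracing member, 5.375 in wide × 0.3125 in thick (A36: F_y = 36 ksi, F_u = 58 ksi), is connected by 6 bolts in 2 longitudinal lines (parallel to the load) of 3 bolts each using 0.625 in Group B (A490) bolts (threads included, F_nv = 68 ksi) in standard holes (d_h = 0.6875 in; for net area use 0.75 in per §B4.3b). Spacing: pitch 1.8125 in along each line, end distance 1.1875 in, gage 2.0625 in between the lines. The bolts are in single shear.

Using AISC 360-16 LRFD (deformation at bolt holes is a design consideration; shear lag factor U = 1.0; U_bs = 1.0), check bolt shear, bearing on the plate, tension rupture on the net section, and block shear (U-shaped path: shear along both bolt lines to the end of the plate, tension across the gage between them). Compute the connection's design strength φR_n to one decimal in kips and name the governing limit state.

Bolt shear: A_b = π(0.625)²/4 = 0.3068 in². φR_n = 0.75 × 68 × 0.3068 × 6 × 1 = 93.9 kips.
Bearing (0.3125 in plate, F_u = 58 ksi): end bolts L_c = 1.1875 − 0.6875/2 = 0.84375, R_n = min(1.2×0.84375×0.3125×58, 2.4×0.625×0.3125×58) = 18.352 kips/bolt; interior L_c = 1.8125 − 0.6875 = 1.125, R_n = 24.469 kips/bolt. φR_n = 0.75 × (2×18.352 + 4×24.469) = 100.9 kips.
Tension rupture (net): A_n = (5.375 − 2×0.75)×0.3125 = 1.2109 in² (U = 1.0, A_e = A_n). φR_n = 0.75 × 58 × 1.2109 = 52.7 kips.
Block shear: shear path 2×[1.1875+2×1.8125] = 2×4.8125 in, A_gv = 3.0078, A_nv = 2×(4.8125 − 2.5×0.75)×0.3125 = 1.8359 in²; tension across gage: (2.0625 − 1×0.75)×0.3125 = 0.41016 in². R_n = min(0.6×58×1.8359, 0.6×36×3.0078) + 1.0×58×0.41016 = min(63.889, 64.968) + 23.789 = 87.678 kips. φR_n = 0.75 × 87.678 = 65.8 kips.
Governing: min(93.9, 100.9, 52.7, 65.8) = 52.7 kips → net-section rupture.

52.7 kips (net-section rupture governs)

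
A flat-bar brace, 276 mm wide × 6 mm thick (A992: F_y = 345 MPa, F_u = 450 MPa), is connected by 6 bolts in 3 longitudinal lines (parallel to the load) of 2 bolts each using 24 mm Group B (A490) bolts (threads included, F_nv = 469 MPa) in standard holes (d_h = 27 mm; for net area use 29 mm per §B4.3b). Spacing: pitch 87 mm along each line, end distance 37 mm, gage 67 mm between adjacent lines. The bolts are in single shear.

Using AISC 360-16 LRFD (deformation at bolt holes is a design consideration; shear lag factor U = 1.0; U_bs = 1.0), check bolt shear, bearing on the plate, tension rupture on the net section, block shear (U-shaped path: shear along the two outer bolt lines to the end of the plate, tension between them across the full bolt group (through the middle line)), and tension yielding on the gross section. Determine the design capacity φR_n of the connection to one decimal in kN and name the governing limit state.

Bolt shear: A_b = π(24)²/4 = 452.39 mm². φR_n = 0.75 × 469 × 452.39 × 6 × 1 = 954.8 kN.
Bearing (6 mm plate, F_u = 450 MPa): end bolts L_c = 37 − 27/2 = 23.5, R_n = min(1.2×23.5×6×450, 2.4×24×6×450) = 76.14 kN/bolt; interior L_c = 87 − 27 = 60, R_n = 155.52 kN/bolt. φR_n = 0.75 × (3×76.14 + 3×155.52) = 521.2 kN.
Tension rupture (net): A_n = (276 − 3×29)×6 = 1134 mm² (U = 1.0, A_e = A_n). φR_n = 0.75 × 450 × 1134 = 382.7 kN.
Block shear: shear path 2×[37+1×87] = 2×124 mm, A_gv = 1488, A_nv = 2×(124 − 1.5×29)×6 = 966 mm²; tension across gage: (134 − 2×29)×6 = 456 mm². R_n = min(0.6×450×966, 0.6×345×1488) + 1.0×450×456 = min(260.82, 308.02) + 205.2 = 466.02 kN. φR_n = 0.75 × 466.02 = 349.5 kN.
Tension yield (gross): A_g = 276×6 = 1656 mm². φR_n = 0.90 × 345 × 1656 = 514.2 kN.
Governing: min(954.8, 521.2, 382.7, 349.5, 514.2) = 349.5 kN → block shear.

349.5 kN (block shear governs)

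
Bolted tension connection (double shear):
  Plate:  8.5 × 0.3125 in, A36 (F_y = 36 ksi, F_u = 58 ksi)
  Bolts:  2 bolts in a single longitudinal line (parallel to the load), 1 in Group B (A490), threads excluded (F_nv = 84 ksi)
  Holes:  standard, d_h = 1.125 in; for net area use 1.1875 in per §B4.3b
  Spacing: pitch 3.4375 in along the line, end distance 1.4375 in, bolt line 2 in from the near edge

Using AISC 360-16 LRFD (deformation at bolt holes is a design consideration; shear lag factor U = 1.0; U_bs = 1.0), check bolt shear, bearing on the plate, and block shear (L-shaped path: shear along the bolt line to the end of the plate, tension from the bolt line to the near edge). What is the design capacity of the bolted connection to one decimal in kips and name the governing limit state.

Bolt shear: A_b = π(1)²/4 = 0.7854 in². φR_n = 0.75 × 84 × 0.7854 × 2 × 2 = 197.9 kips.
Bearing (0.3125 in plate, F_u = 58 ksi): end bolts L_c = 1.4375 − 1.125/2 = 0.875, R_n = min(1.2×0.875×0.3125×58, 2.4×1×0.3125×58) = 19.031 kips/bolt; interior L_c = 3.4375 − 1.125 = 2.3125, R_n = 43.5 kips/bolt. φR_n = 0.75 × (1×19.031 + 1×43.5) = 46.9 kips.
Block shear: shear path 1×[1.4375+1×3.4375] = 1×4.875 in, A_gv = 1.5234, A_nv = 1×(4.875 − 1.5×1.1875)×0.3125 = 0.9668 in²; tension to near edge: (2 − 0.5×1.1875)×0.3125 = 0.43945 in². R_n = min(0.6×58×0.9668, 0.6×36×1.5234) + 1.0×58×0.43945 = min(33.645, 32.905) + 25.488 = 58.393 kips. φR_n = 0.75 × 58.393 = 43.8 kips.
Governing: min(197.9, 46.9, 43.8) = 43.8 kips → block shear.

43.8 kips (block shear governs)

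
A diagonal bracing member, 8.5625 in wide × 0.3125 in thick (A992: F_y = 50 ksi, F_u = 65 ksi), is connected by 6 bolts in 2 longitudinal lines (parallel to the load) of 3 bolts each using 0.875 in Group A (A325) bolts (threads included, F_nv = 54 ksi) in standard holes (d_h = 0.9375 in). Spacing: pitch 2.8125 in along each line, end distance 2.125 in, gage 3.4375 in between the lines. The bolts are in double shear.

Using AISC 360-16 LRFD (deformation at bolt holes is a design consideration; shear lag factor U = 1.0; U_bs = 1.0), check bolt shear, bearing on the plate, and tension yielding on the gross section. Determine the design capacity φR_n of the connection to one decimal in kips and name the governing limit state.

120.4 kips (gross-section yield governs)

Bolt shear: A_b = π(0.875)²/4 = 0.60132 in². φR_n = 0.75 × 54 × 0.60132 × 6 × 2 = 292.2 kips.
Bearing (0.3125 in plate, F_u = 65 ksi): end bolts L_c = 2.125 − 0.9375/2 = 1.65625, R_n = min(1.2×1.65625×0.3125×65, 2.4×0.875×0.3125×65) = 40.371 kips/bolt; interior L_c = 2.8125 − 0.9375 = 1.875, R_n = 42.656 kips/bolt. φR_n = 0.75 × (2×40.371 + 4×42.656) = 188.5 kips.
Tension yield (gross): A_g = 8.5625×0.3125 = 2.6758 in². φR_n = 0.90 × 50 × 2.6758 = 120.4 kips.
Governing: min(292.2, 188.5, 120.4) = 120.4 kips → gross-section yield.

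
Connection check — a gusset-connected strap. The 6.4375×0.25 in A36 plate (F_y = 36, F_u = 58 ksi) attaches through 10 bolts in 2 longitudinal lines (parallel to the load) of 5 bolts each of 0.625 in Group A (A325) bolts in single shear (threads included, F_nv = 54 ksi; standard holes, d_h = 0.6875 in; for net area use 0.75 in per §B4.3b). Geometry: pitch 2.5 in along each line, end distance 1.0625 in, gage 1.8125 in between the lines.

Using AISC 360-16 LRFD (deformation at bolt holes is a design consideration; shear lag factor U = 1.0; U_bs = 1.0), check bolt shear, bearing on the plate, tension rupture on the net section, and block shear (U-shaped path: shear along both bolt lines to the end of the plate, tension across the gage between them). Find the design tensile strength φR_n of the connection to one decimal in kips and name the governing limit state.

Bolt shear: A_b = π(0.625)²/4 = 0.3068 in². φR_n = 0.75 × 54 × 0.3068 × 10 × 1 = 124.3 kips.
Bearing (0.25 in plate, F_u = 58 ksi): end bolts L_c = 1.0625 − 0.6875/2 = 0.71875, R_n = min(1.2×0.71875×0.25×58, 2.4×0.625×0.25×58) = 12.506 kips/bolt; interior L_c = 2.5 − 0.6875 = 1.8125, R_n = 21.75 kips/bolt. φR_n = 0.75 × (2×12.506 + 8×21.75) = 149.3 kips.
Tension rupture (net): A_n = (6.4375 − 2×0.75)×0.25 = 1.2344 in² (U = 1.0, A_e = A_n). φR_n = 0.75 × 58 × 1.2344 = 53.7 kips.
Block shear: shear path 2×[1.0625+4×2.5] = 2×11.0625 in, A_gv = 5.5313, A_nv = 2×(11.0625 − 4.5×0.75)×0.25 = 3.8438 in²; tension across gage: (1.8125 − 1×0.75)×0.25 = 0.26563 in². R_n = min(0.6×58×3.8438, 0.6×36×5.5313) + 1.0×58×0.26563 = min(133.76, 119.48) + 15.407 = 134.89 kips. φR_n = 0.75 × 134.89 = 101.2 kips.
Governing: min(124.3, 149.3, 53.7, 101.2) = 53.7 kips → net-section rupture.

53.7 kips (net-section rupture governs)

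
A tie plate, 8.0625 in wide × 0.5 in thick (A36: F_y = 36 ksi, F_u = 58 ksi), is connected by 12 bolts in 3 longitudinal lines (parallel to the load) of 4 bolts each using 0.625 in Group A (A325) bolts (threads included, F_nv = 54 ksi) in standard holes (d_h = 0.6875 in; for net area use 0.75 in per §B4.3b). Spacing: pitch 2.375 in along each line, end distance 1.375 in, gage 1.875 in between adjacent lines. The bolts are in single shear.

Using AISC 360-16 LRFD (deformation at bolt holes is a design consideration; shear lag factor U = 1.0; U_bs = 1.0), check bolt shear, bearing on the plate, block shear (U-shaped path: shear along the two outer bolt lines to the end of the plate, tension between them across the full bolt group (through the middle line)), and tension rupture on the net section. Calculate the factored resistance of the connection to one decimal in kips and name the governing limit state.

126.4 kips (net-section rupture governs)

Bolt shear: A_b = π(0.625)²/4 = 0.3068 in². φR_n = 0.75 × 54 × 0.3068 × 12 × 1 = 149.1 kips.
Bearing (0.5 in plate, F_u = 58 ksi): end bolts L_c = 1.375 − 0.6875/2 = 1.03125, R_n = min(1.2×1.03125×0.5×58, 2.4×0.625×0.5×58) = 35.888 kips/bolt; interior L_c = 2.375 − 0.6875 = 1.6875, R_n = 43.5 kips/bolt. φR_n = 0.75 × (3×35.888 + 9×43.5) = 374.4 kips.
Block shear: shear path 2×[1.375+3×2.375] = 2×8.5 in, A_gv = 8.5, A_nv = 2×(8.5 − 3.5×0.75)×0.5 = 5.875 in²; tension across gage: (3.75 − 2×0.75)×0.5 = 1.125 in². R_n = min(0.6×58×5.875, 0.6×36×8.5) + 1.0×58×1.125 = min(204.45, 183.6) + 65.25 = 248.85 kips. φR_n = 0.75 × 248.85 = 186.6 kips.
Tension rupture (net): A_n = (8.0625 − 3×0.75)×0.5 = 2.9063 in² (U = 1.0, A_e = A_n). φR_n = 0.75 × 58 × 2.9063 = 126.4 kips.
Governing: min(149.1, 374.4, 186.6, 126.4) = 126.4 kips → net-section rupture.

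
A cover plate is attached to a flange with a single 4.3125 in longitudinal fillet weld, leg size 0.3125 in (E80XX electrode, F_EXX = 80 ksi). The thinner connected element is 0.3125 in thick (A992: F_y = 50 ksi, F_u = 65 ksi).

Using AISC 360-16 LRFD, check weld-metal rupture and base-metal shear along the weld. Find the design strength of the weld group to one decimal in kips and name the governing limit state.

34.3 kips (weld metal governs)

Weld metal: throat = 0.707×0.3125 = 0.22094 in, L = 4.3125 in. φR_n = 0.75 × 0.6 × 80 × 0.22094 × 4.3125 = 34.3 kips.
Base metal shear (0.3125 in plate): yield φR_n = 1.0×0.6×50×0.3125×4.3125 = 40.4 kips; rupture φR_n = 0.75×0.6×65×0.3125×4.3125 = 39.4 kips; take 39.4 kips (rupture).
Governing: min(34.3, 39.4) = 34.3 kips → weld metal.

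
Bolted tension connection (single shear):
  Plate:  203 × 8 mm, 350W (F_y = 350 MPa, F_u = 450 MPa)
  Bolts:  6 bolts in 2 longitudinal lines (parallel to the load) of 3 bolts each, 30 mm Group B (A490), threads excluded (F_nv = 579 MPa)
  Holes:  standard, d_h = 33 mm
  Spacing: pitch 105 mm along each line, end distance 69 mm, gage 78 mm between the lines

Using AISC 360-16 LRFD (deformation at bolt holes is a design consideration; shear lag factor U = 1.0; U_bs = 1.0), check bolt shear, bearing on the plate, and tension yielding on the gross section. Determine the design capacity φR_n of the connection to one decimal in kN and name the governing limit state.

Bolt shear: A_b = π(30)²/4 = 706.86 mm². φR_n = 0.75 × 579 × 706.86 × 6 × 1 = 1841.7 kN.
Bearing (8 mm plate, F_u = 450 MPa): end bolts L_c = 69 − 33/2 = 52.5, R_n = min(1.2×52.5×8×450, 2.4×30×8×450) = 226.8 kN/bolt; interior L_c = 105 − 33 = 72, R_n = 259.2 kN/bolt. φR_n = 0.75 × (2×226.8 + 4×259.2) = 1117.8 kN.
Tension yield (gross): A_g = 203×8 = 1624 mm². φR_n = 0.90 × 350 × 1624 = 511.6 kN.
Governing: min(1841.7, 1117.8, 511.6) = 511.6 kN → gross-section yield.

511.6 kN (gross-section yield governs)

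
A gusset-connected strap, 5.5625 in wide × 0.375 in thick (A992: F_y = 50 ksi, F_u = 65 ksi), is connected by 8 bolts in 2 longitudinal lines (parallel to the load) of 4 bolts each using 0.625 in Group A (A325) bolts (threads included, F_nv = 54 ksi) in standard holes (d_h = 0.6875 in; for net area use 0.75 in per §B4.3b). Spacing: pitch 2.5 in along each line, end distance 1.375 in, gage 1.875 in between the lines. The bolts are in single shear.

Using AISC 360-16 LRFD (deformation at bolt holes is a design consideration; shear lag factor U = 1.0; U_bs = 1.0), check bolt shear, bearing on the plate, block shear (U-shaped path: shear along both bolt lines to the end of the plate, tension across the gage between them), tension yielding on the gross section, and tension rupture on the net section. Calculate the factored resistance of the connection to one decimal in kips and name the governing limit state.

74.3 kips (net-section rupture governs)

Bolt shear: A_b = π(0.625)²/4 = 0.3068 in². φR_n = 0.75 × 54 × 0.3068 × 8 × 1 = 99.4 kips.
Bearing (0.375 in plate, F_u = 65 ksi): end bolts L_c = 1.375 − 0.6875/2 = 1.03125, R_n = min(1.2×1.03125×0.375×65, 2.4×0.625×0.375×65) = 30.164 kips/bolt; interior L_c = 2.5 − 0.6875 = 1.8125, R_n = 36.563 kips/bolt. φR_n = 0.75 × (2×30.164 + 6×36.563) = 209.8 kips.
Block shear: shear path 2×[1.375+3×2.5] = 2×8.875 in, A_gv = 6.6563, A_nv = 2×(8.875 − 3.5×0.75)×0.375 = 4.6875 in²; tension across gage: (1.875 − 1×0.75)×0.375 = 0.42188 in². R_n = min(0.6×65×4.6875, 0.6×50×6.6563) + 1.0×65×0.42188 = min(182.81, 199.69) + 27.422 = 210.23 kips. φR_n = 0.75 × 210.23 = 157.7 kips.
Tension yield (gross): A_g = 5.5625×0.375 = 2.0859 in². φR_n = 0.90 × 50 × 2.0859 = 93.9 kips.
Tension rupture (net): A_n = (5.5625 − 2×0.75)×0.375 = 1.5234 in² (U = 1.0, A_e = A_n). φR_n = 0.75 × 65 × 1.5234 = 74.3 kips.
Governing: min(99.4, 209.8, 157.7, 93.9, 74.3) = 74.3 kips → net-section rupture.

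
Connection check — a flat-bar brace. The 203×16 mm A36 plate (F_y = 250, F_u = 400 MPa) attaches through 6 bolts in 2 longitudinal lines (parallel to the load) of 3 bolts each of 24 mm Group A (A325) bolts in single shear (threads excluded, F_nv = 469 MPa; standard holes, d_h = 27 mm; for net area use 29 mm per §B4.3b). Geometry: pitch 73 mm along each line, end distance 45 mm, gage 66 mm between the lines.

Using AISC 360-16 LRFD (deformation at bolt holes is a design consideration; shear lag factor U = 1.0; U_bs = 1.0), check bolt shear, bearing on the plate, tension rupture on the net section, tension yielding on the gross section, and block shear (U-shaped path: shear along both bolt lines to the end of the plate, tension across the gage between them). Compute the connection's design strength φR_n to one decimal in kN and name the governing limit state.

696.0 kN (net-section rupture governs)

Bolt shear: A_b = π(24)²/4 = 452.39 mm². φR_n = 0.75 × 469 × 452.39 × 6 × 1 = 954.8 kN.
Bearing (16 mm plate, F_u = 400 MPa): end bolts L_c = 45 − 27/2 = 31.5, R_n = min(1.2×31.5×16×400, 2.4×24×16×400) = 241.92 kN/bolt; interior L_c = 73 − 27 = 46, R_n = 353.28 kN/bolt. φR_n = 0.75 × (2×241.92 + 4×353.28) = 1422.7 kN.
Tension rupture (net): A_n = (203 − 2×29)×16 = 2320 mm² (U = 1.0, A_e = A_n). φR_n = 0.75 × 400 × 2320 = 696.0 kN.
Tension yield (gross): A_g = 203×16 = 3248 mm². φR_n = 0.90 × 250 × 3248 = 730.8 kN.
Block shear: shear path 2×[45+2×73] = 2×191 mm, A_gv = 6112, A_nv = 2×(191 − 2.5×29)×16 = 3792 mm²; tension across gage: (66 − 1×29)×16 = 592 mm². R_n = min(0.6×400×3792, 0.6×250×6112) + 1.0×400×592 = min(910.08, 916.8) + 236.8 = 1146.9 kN. φR_n = 0.75 × 1146.9 = 860.2 kN.
Governing: min(954.8, 1422.7, 696.0, 730.8, 860.2) = 696.0 kN → net-section rupture.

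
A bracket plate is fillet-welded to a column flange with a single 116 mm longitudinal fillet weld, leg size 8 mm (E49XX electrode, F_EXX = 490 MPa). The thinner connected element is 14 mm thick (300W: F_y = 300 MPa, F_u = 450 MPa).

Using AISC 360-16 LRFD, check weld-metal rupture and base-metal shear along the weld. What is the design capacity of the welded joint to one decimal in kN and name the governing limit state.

Weld metal: throat = 0.707×8 = 5.656 mm, L = 116 mm. φR_n = 0.75 × 0.6 × 490 × 5.656 × 116 = 144.7 kN.
Base metal shear (14 mm plate): yield φR_n = 1.0×0.6×300×14×116 = 292.3 kN; rupture φR_n = 0.75×0.6×450×14×116 = 328.9 kN; take 292.3 kN (yield).
Governing: min(144.7, 292.3) = 144.7 kN → weld metal.

144.7 kN (weld metal governs)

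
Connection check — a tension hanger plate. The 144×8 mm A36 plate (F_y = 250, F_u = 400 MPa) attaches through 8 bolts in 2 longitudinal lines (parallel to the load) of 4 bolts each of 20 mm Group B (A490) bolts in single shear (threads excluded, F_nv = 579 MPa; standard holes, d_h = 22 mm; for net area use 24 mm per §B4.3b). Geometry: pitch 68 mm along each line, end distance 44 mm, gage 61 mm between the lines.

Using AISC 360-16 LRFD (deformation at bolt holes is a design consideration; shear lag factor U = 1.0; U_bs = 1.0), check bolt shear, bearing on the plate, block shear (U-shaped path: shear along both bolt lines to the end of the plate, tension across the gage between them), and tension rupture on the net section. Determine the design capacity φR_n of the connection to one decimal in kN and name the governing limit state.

230.4 kN (net-section rupture governs)

Bolt shear: A_b = π(20)²/4 = 314.16 mm². φR_n = 0.75 × 579 × 314.16 × 8 × 1 = 1091.4 kN.
Bearing (8 mm plate, F_u = 400 MPa): end bolts L_c = 44 − 22/2 = 33, R_n = min(1.2×33×8×400, 2.4×20×8×400) = 126.72 kN/bolt; interior L_c = 68 − 22 = 46, R_n = 153.6 kN/bolt. φR_n = 0.75 × (2×126.72 + 6×153.6) = 881.3 kN.
Block shear: shear path 2×[44+3×68] = 2×248 mm, A_gv = 3968, A_nv = 2×(248 − 3.5×24)×8 = 2624 mm²; tension across gage: (61 − 1×24)×8 = 296 mm². R_n = min(0.6×400×2624, 0.6×250×3968) + 1.0×400×296 = min(629.76, 595.2) + 118.4 = 713.6 kN. φR_n = 0.75 × 713.6 = 535.2 kN.
Tension rupture (net): A_n = (144 − 2×24)×8 = 768 mm² (U = 1.0, A_e = A_n). φR_n = 0.75 × 400 × 768 = 230.4 kN.
Governing: min(1091.4, 881.3, 535.2, 230.4) = 230.4 kN → net-section rupture.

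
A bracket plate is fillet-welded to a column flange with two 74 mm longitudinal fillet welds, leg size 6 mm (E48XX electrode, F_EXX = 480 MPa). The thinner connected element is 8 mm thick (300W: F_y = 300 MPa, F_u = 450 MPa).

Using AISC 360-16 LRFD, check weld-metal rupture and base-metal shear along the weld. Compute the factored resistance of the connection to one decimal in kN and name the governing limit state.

135.6 kN (weld metal governs)

Weld metal: throat = 0.707×6 = 4.242 mm, L = 2×74 = 148 mm. φR_n = 0.75 × 0.6 × 480 × 4.242 × 148 = 135.6 kN.
Base metal shear (8 mm plate): yield φR_n = 1.0×0.6×300×8×148 = 213.1 kN; rupture φR_n = 0.75×0.6×450×8×148 = 239.8 kN; take 213.1 kN (yield).
Governing: min(135.6, 213.1) = 135.6 kN → weld metal.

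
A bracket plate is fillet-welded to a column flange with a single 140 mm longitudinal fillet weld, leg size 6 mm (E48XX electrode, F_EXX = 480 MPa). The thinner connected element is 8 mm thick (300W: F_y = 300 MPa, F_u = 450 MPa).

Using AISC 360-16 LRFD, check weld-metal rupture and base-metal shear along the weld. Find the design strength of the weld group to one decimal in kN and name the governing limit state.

Weld metal: throat = 0.707×6 = 4.242 mm, L = 140 mm. φR_n = 0.75 × 0.6 × 480 × 4.242 × 140 = 128.3 kN.
Base metal shear (8 mm plate): yield φR_n = 1.0×0.6×300×8×140 = 201.6 kN; rupture φR_n = 0.75×0.6×450×8×140 = 226.8 kN; take 201.6 kN (yield).
Governing: min(128.3, 201.6) = 128.3 kN → weld metal.

128.3 kN (weld metal governs)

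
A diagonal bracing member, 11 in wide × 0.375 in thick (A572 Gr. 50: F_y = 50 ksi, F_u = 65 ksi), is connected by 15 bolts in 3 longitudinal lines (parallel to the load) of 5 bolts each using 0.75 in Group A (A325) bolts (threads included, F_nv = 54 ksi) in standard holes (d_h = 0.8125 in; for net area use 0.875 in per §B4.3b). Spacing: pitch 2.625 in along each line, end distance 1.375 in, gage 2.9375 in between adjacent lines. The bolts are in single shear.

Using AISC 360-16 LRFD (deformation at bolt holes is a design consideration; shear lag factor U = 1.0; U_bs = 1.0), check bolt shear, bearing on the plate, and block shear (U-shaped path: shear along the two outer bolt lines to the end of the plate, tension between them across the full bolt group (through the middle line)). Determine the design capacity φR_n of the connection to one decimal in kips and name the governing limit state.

Bolt shear: A_b = π(0.75)²/4 = 0.44179 in². φR_n = 0.75 × 54 × 0.44179 × 15 × 1 = 268.4 kips.
Bearing (0.375 in plate, F_u = 65 ksi): end bolts L_c = 1.375 − 0.8125/2 = 0.96875, R_n = min(1.2×0.96875×0.375×65, 2.4×0.75×0.375×65) = 28.336 kips/bolt; interior L_c = 2.625 − 0.8125 = 1.8125, R_n = 43.875 kips/bolt. φR_n = 0.75 × (3×28.336 + 12×43.875) = 458.6 kips.
Block shear: shear path 2×[1.375+4×2.625] = 2×11.875 in, A_gv = 8.9063, A_nv = 2×(11.875 − 4.5×0.875)×0.375 = 5.9531 in²; tension across gage: (5.875 − 2×0.875)×0.375 = 1.5469 in². R_n = min(0.6×65×5.9531, 0.6×50×8.9063) + 1.0×65×1.5469 = min(232.17, 267.19) + 100.55 = 332.72 kips. φR_n = 0.75 × 332.72 = 249.5 kips.
Governing: min(268.4, 458.6, 249.5) = 249.5 kips → block shear.

249.5 kips (block shear governs)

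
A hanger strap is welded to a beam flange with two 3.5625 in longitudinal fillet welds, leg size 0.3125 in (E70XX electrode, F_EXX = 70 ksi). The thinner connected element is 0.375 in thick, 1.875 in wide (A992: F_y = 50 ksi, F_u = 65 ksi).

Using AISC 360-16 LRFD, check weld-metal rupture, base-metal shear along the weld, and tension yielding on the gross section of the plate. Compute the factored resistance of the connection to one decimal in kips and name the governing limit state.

31.6 kips (gross-section yield governs)

Weld metal: throat = 0.707×0.3125 = 0.22094 in, L = 2×3.5625 = 7.125 in. φR_n = 0.75 × 0.6 × 70 × 0.22094 × 7.125 = 49.6 kips.
Base metal shear (0.375 in plate): yield φR_n = 1.0×0.6×50×0.375×7.125 = 80.2 kips; rupture φR_n = 0.75×0.6×65×0.375×7.125 = 78.2 kips; take 78.2 kips (rupture).
Tension yield (gross): A_g = 1.875×0.375 = 0.70313 in². φR_n = 0.90 × 50 × 0.70313 = 31.6 kips.
Governing: min(49.6, 78.2, 31.6) = 31.6 kips → gross-section yield.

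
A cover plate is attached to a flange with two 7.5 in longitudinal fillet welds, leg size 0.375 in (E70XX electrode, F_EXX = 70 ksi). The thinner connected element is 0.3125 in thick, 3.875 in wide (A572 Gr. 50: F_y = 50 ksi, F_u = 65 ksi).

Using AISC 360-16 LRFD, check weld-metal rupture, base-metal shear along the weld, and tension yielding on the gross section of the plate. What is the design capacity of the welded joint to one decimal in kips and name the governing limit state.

54.5 kips (gross-section yield governs)

Weld metal: throat = 0.707×0.375 = 0.26513 in, L = 2×7.5 = 15 in. φR_n = 0.75 × 0.6 × 70 × 0.26513 × 15 = 125.3 kips.
Base metal shear (0.3125 in plate): yield φR_n = 1.0×0.6×50×0.3125×15 = 140.6 kips; rupture φR_n = 0.75×0.6×65×0.3125×15 = 137.1 kips; take 137.1 kips (rupture).
Tension yield (gross): A_g = 3.875×0.3125 = 1.2109 in². φR_n = 0.90 × 50 × 1.2109 = 54.5 kips.
Governing: min(125.3, 137.1, 54.5) = 54.5 kips → gross-section yield.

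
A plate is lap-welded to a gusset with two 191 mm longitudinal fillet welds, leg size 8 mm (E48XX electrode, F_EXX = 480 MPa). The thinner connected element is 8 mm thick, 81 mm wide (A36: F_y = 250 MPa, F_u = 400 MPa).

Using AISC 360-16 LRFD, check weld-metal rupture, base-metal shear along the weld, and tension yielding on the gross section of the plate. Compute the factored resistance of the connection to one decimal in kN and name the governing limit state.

Weld metal: throat = 0.707×8 = 5.656 mm, L = 2×191 = 382 mm. φR_n = 0.75 × 0.6 × 480 × 5.656 × 382 = 466.7 kN.
Base metal shear (8 mm plate): yield φR_n = 1.0×0.6×250×8×382 = 458.4 kN; rupture φR_n = 0.75×0.6×400×8×382 = 550.1 kN; take 458.4 kN (yield).
Tension yield (gross): A_g = 81×8 = 648 mm². φR_n = 0.90 × 250 × 648 = 145.8 kN.
Governing: min(466.7, 458.4, 145.8) = 145.8 kN → gross-section yield.

145.8 kN (gross-section yield governs)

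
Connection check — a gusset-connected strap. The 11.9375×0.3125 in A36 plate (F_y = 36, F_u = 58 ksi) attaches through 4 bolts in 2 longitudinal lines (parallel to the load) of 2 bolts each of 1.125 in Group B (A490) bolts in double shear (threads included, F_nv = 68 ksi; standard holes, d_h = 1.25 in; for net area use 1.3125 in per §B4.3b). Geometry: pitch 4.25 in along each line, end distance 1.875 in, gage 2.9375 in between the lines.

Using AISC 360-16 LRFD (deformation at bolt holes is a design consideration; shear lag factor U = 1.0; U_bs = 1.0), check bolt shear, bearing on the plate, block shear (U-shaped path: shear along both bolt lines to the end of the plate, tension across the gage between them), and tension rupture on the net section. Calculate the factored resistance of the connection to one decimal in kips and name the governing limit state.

84.1 kips (block shear governs)

Bolt shear: A_b = π(1.125)²/4 = 0.99402 in². φR_n = 0.75 × 68 × 0.99402 × 4 × 2 = 405.6 kips.
Bearing (0.3125 in plate, F_u = 58 ksi): end bolts L_c = 1.875 − 1.25/2 = 1.25, R_n = min(1.2×1.25×0.3125×58, 2.4×1.125×0.3125×58) = 27.188 kips/bolt; interior L_c = 4.25 − 1.25 = 3, R_n = 48.938 kips/bolt. φR_n = 0.75 × (2×27.188 + 2×48.938) = 114.2 kips.
Block shear: shear path 2×[1.875+1×4.25] = 2×6.125 in, A_gv = 3.8281, A_nv = 2×(6.125 − 1.5×1.3125)×0.3125 = 2.5977 in²; tension across gage: (2.9375 − 1×1.3125)×0.3125 = 0.50781 in². R_n = min(0.6×58×2.5977, 0.6×36×3.8281) + 1.0×58×0.50781 = min(90.4, 82.687) + 29.453 = 112.14 kips. φR_n = 0.75 × 112.14 = 84.1 kips.
Tension rupture (net): A_n = (11.9375 − 2×1.3125)×0.3125 = 2.9102 in² (U = 1.0, A_e = A_n). φR_n = 0.75 × 58 × 2.9102 = 126.6 kips.
Governing: min(405.6, 114.2, 84.1, 126.6) = 84.1 kips → block shear.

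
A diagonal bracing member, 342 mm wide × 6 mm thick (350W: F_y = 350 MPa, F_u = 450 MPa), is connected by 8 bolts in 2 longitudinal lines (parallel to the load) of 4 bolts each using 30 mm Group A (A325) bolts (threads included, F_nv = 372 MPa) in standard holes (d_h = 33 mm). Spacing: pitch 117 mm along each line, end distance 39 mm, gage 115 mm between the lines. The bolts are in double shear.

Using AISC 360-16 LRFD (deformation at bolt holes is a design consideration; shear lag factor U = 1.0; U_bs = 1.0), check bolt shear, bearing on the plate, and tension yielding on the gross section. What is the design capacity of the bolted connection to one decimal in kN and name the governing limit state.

646.4 kN (gross-section yield governs)

Bolt shear: A_b = π(30)²/4 = 706.86 mm². φR_n = 0.75 × 372 × 706.86 × 8 × 2 = 3155.4 kN.
Bearing (6 mm plate, F_u = 450 MPa): end bolts L_c = 39 − 33/2 = 22.5, R_n = min(1.2×22.5×6×450, 2.4×30×6×450) = 72.9 kN/bolt; interior L_c = 117 − 33 = 84, R_n = 194.4 kN/bolt. φR_n = 0.75 × (2×72.9 + 6×194.4) = 984.2 kN.
Tension yield (gross): A_g = 342×6 = 2052 mm². φR_n = 0.90 × 350 × 2052 = 646.4 kN.
Governing: min(3155.4, 984.2, 646.4) = 646.4 kN → gross-section yield.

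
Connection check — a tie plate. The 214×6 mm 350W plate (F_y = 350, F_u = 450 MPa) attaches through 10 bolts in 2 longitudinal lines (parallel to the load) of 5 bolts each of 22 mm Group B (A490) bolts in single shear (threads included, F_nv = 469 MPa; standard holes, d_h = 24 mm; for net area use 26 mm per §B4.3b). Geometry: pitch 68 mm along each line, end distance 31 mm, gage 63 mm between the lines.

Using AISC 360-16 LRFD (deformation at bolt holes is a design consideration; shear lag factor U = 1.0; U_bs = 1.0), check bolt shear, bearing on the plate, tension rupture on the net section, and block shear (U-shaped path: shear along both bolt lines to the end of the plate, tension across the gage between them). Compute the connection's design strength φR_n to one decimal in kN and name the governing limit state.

Bolt shear: A_b = π(22)²/4 = 380.13 mm². φR_n = 0.75 × 469 × 380.13 × 10 × 1 = 1337.1 kN.
Bearing (6 mm plate, F_u = 450 MPa): end bolts L_c = 31 − 24/2 = 19, R_n = min(1.2×19×6×450, 2.4×22×6×450) = 61.56 kN/bolt; interior L_c = 68 − 24 = 44, R_n = 142.56 kN/bolt. φR_n = 0.75 × (2×61.56 + 8×142.56) = 947.7 kN.
Tension rupture (net): A_n = (214 − 2×26)×6 = 972 mm² (U = 1.0, A_e = A_n). φR_n = 0.75 × 450 × 972 = 328.1 kN.
Block shear: shear path 2×[31+4×68] = 2×303 mm, A_gv = 3636, A_nv = 2×(303 − 4.5×26)×6 = 2232 mm²; tension across gage: (63 − 1×26)×6 = 222 mm². R_n = min(0.6×450×2232, 0.6×350×3636) + 1.0×450×222 = min(602.64, 763.56) + 99.9 = 702.54 kN. φR_n = 0.75 × 702.54 = 526.9 kN.
Governing: min(1337.1, 947.7, 328.1, 526.9) = 328.1 kN → net-section rupture.

328.1 kN (net-section rupture governs)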